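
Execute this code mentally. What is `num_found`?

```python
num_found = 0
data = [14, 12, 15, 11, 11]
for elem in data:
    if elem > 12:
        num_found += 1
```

Let's trace through this code step by step.

Initialize: num_found = 0
Initialize: data = [14, 12, 15, 11, 11]
Entering loop: for elem in data:

After execution: num_found = 2
2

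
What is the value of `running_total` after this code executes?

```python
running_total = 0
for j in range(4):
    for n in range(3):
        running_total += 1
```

Let's trace through this code step by step.

Initialize: running_total = 0
Entering loop: for j in range(4):

After execution: running_total = 12
12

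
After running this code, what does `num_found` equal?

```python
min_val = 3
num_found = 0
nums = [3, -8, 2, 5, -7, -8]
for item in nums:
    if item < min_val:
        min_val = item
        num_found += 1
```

Let's trace through this code step by step.

Initialize: min_val = 3
Initialize: num_found = 0
Initialize: nums = [3, -8, 2, 5, -7, -8]
Entering loop: for item in nums:

After execution: num_found = 1
1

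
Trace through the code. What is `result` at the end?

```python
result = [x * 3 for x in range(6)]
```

Let's trace through this code step by step.

Initialize: result = [x * 3 for x in range(6)]

After execution: result = [0, 3, 6, 9, 12, 15]
[0, 3, 6, 9, 12, 15]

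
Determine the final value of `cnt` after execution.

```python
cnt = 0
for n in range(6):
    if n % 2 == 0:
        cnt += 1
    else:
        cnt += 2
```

Let's trace through this code step by step.

Initialize: cnt = 0
Entering loop: for n in range(6):

After execution: cnt = 9
9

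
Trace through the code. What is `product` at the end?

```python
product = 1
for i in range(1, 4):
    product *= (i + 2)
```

Let's trace through this code step by step.

Initialize: product = 1
Entering loop: for i in range(1, 4):

After execution: product = 60
60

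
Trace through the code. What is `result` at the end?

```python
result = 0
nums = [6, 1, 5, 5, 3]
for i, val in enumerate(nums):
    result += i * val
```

Let's trace through this code step by step.

Initialize: result = 0
Initialize: nums = [6, 1, 5, 5, 3]
Entering loop: for i, val in enumerate(nums):

After execution: result = 38
38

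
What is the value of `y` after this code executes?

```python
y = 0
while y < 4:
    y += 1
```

Let's trace through this code step by step.

Initialize: y = 0
Entering loop: while y < 4:

After execution: y = 4
4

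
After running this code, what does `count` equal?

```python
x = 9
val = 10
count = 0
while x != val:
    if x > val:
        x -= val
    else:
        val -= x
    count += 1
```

Let's trace through this code step by step.

Initialize: x = 9
Initialize: val = 10
Initialize: count = 0
Entering loop: while x != val:

After execution: count = 9
9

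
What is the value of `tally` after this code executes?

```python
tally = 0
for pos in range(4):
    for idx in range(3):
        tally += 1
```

Let's trace through this code step by step.

Initialize: tally = 0
Entering loop: for pos in range(4):

After execution: tally = 12
12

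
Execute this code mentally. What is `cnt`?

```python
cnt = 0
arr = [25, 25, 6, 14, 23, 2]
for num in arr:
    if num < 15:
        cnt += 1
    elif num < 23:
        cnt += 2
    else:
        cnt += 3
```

Let's trace through this code step by step.

Initialize: cnt = 0
Initialize: arr = [25, 25, 6, 14, 23, 2]
Entering loop: for num in arr:

After execution: cnt = 12
12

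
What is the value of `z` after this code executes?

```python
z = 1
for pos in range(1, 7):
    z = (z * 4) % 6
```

Let's trace through this code step by step.

Initialize: z = 1
Entering loop: for pos in range(1, 7):

After execution: z = 4
4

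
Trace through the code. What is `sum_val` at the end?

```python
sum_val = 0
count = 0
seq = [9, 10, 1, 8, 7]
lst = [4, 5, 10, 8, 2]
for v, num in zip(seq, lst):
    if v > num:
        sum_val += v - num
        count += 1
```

Let's trace through this code step by step.

Initialize: sum_val = 0
Initialize: count = 0
Initialize: seq = [9, 10, 1, 8, 7]
Initialize: lst = [4, 5, 10, 8, 2]
Entering loop: for v, num in zip(seq, lst):

After execution: sum_val = 15
15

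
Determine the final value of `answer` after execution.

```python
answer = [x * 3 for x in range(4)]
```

Let's trace through this code step by step.

Initialize: answer = [x * 3 for x in range(4)]

After execution: answer = [0, 3, 6, 9]
[0, 3, 6, 9]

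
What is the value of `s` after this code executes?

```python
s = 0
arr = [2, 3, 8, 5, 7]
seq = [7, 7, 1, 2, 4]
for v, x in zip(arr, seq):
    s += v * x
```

Let's trace through this code step by step.

Initialize: s = 0
Initialize: arr = [2, 3, 8, 5, 7]
Initialize: seq = [7, 7, 1, 2, 4]
Entering loop: for v, x in zip(arr, seq):

After execution: s = 81
81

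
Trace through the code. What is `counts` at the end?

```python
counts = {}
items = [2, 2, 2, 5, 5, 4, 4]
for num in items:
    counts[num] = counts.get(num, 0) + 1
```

Let's trace through this code step by step.

Initialize: counts = {}
Initialize: items = [2, 2, 2, 5, 5, 4, 4]
Entering loop: for num in items:

After execution: counts = {2: 3, 5: 2, 4: 2}
{2: 3, 5: 2, 4: 2}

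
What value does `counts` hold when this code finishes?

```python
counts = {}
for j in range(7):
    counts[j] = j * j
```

Let's trace through this code step by step.

Initialize: counts = {}
Entering loop: for j in range(7):

After execution: counts = {0: 0, 1: 1, 2: 4, 3: 9, 4: 16, 5: 25, 6: 36}
{0: 0, 1: 1, 2: 4, 3: 9, 4: 16, 5: 25, 6: 36}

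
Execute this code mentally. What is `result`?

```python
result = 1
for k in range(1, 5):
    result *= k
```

Let's trace through this code step by step.

Initialize: result = 1
Entering loop: for k in range(1, 5):

After execution: result = 24
24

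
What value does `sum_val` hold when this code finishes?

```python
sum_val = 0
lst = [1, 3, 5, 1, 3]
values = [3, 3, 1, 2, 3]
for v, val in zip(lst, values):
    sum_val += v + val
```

Let's trace through this code step by step.

Initialize: sum_val = 0
Initialize: lst = [1, 3, 5, 1, 3]
Initialize: values = [3, 3, 1, 2, 3]
Entering loop: for v, val in zip(lst, values):

After execution: sum_val = 25
25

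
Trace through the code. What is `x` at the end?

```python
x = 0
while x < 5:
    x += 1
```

Let's trace through this code step by step.

Initialize: x = 0
Entering loop: while x < 5:

After execution: x = 5
5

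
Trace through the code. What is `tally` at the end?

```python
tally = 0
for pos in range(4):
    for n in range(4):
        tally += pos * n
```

Let's trace through this code step by step.

Initialize: tally = 0
Entering loop: for pos in range(4):

After execution: tally = 36
36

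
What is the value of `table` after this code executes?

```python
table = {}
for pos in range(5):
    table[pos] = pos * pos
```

Let's trace through this code step by step.

Initialize: table = {}
Entering loop: for pos in range(5):

After execution: table = {0: 0, 1: 1, 2: 4, 3: 9, 4: 16}
{0: 0, 1: 1, 2: 4, 3: 9, 4: 16}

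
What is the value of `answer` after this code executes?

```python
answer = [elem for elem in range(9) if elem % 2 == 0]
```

Let's trace through this code step by step.

Initialize: answer = [elem for elem in range(9) if elem % 2 == 0]

After execution: answer = [0, 2, 4, 6, 8]
[0, 2, 4, 6, 8]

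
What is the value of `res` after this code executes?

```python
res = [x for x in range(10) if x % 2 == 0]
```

Let's trace through this code step by step.

Initialize: res = [x for x in range(10) if x % 2 == 0]

After execution: res = [0, 2, 4, 6, 8]
[0, 2, 4, 6, 8]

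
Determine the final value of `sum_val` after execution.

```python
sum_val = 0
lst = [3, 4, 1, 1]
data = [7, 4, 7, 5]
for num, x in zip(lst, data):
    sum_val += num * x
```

Let's trace through this code step by step.

Initialize: sum_val = 0
Initialize: lst = [3, 4, 1, 1]
Initialize: data = [7, 4, 7, 5]
Entering loop: for num, x in zip(lst, data):

After execution: sum_val = 49
49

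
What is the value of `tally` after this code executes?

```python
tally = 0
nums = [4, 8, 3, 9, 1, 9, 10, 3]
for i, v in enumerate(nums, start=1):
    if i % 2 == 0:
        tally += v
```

Let's trace through this code step by step.

Initialize: tally = 0
Initialize: nums = [4, 8, 3, 9, 1, 9, 10, 3]
Entering loop: for i, v in enumerate(nums, start=1):

After execution: tally = 29
29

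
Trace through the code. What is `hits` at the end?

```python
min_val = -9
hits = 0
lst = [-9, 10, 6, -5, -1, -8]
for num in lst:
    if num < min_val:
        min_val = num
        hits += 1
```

Let's trace through this code step by step.

Initialize: min_val = -9
Initialize: hits = 0
Initialize: lst = [-9, 10, 6, -5, -1, -8]
Entering loop: for num in lst:

After execution: hits = 0
0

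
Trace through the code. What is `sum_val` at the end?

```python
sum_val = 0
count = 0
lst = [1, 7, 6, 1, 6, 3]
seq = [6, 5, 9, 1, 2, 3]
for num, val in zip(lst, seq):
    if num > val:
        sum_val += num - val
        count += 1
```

Let's trace through this code step by step.

Initialize: sum_val = 0
Initialize: count = 0
Initialize: lst = [1, 7, 6, 1, 6, 3]
Initialize: seq = [6, 5, 9, 1, 2, 3]
Entering loop: for num, val in zip(lst, seq):

After execution: sum_val = 6
6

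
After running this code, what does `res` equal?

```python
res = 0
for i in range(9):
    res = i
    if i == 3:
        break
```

Let's trace through this code step by step.

Initialize: res = 0
Entering loop: for i in range(9):

After execution: res = 3
3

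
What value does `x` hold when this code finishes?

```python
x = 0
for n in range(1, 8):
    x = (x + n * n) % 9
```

Let's trace through this code step by step.

Initialize: x = 0
Entering loop: for n in range(1, 8):

After execution: x = 5
5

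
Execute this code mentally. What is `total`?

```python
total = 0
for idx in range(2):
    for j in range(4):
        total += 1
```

Let's trace through this code step by step.

Initialize: total = 0
Entering loop: for idx in range(2):

After execution: total = 8
8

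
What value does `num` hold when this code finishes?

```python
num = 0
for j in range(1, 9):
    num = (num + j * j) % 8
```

Let's trace through this code step by step.

Initialize: num = 0
Entering loop: for j in range(1, 9):

After execution: num = 4
4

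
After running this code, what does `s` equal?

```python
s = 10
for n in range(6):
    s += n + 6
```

Let's trace through this code step by step.

Initialize: s = 10
Entering loop: for n in range(6):

After execution: s = 61
61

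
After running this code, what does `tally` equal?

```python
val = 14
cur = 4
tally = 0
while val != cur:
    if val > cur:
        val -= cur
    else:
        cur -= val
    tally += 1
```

Let's trace through this code step by step.

Initialize: val = 14
Initialize: cur = 4
Initialize: tally = 0
Entering loop: while val != cur:

After execution: tally = 4
4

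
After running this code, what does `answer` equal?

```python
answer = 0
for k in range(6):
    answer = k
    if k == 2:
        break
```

Let's trace through this code step by step.

Initialize: answer = 0
Entering loop: for k in range(6):

After execution: answer = 2
2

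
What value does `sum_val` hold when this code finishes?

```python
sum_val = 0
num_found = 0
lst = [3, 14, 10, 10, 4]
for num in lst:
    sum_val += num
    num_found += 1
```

Let's trace through this code step by step.

Initialize: sum_val = 0
Initialize: num_found = 0
Initialize: lst = [3, 14, 10, 10, 4]
Entering loop: for num in lst:

After execution: sum_val = 41
41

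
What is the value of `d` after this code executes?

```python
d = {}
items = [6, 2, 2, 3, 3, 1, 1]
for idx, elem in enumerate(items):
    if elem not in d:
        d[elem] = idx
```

Let's trace through this code step by step.

Initialize: d = {}
Initialize: items = [6, 2, 2, 3, 3, 1, 1]
Entering loop: for idx, elem in enumerate(items):

After execution: d = {6: 0, 2: 1, 3: 3, 1: 5}
{6: 0, 2: 1, 3: 3, 1: 5}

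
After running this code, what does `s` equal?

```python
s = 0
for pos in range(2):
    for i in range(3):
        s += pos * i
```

Let's trace through this code step by step.

Initialize: s = 0
Entering loop: for pos in range(2):

After execution: s = 3
3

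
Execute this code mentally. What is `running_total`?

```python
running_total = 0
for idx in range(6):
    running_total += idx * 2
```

Let's trace through this code step by step.

Initialize: running_total = 0
Entering loop: for idx in range(6):

After execution: running_total = 30
30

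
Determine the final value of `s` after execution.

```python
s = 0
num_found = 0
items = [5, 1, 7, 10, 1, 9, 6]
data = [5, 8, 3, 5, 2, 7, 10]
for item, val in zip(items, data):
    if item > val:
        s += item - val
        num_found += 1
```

Let's trace through this code step by step.

Initialize: s = 0
Initialize: num_found = 0
Initialize: items = [5, 1, 7, 10, 1, 9, 6]
Initialize: data = [5, 8, 3, 5, 2, 7, 10]
Entering loop: for item, val in zip(items, data):

After execution: s = 11
11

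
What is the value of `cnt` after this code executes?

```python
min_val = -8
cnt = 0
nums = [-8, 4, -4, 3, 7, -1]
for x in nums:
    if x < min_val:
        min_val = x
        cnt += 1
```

Let's trace through this code step by step.

Initialize: min_val = -8
Initialize: cnt = 0
Initialize: nums = [-8, 4, -4, 3, 7, -1]
Entering loop: for x in nums:

After execution: cnt = 0
0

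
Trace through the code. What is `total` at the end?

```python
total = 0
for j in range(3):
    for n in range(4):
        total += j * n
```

Let's trace through this code step by step.

Initialize: total = 0
Entering loop: for j in range(3):

After execution: total = 18
18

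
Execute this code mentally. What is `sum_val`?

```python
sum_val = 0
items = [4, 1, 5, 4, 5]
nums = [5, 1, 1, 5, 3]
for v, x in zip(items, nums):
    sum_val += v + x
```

Let's trace through this code step by step.

Initialize: sum_val = 0
Initialize: items = [4, 1, 5, 4, 5]
Initialize: nums = [5, 1, 1, 5, 3]
Entering loop: for v, x in zip(items, nums):

After execution: sum_val = 34
34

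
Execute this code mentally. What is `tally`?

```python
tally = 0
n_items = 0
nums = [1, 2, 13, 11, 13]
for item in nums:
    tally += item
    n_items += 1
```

Let's trace through this code step by step.

Initialize: tally = 0
Initialize: n_items = 0
Initialize: nums = [1, 2, 13, 11, 13]
Entering loop: for item in nums:

After execution: tally = 40
40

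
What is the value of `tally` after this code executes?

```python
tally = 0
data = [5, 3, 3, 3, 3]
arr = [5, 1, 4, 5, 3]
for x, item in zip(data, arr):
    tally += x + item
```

Let's trace through this code step by step.

Initialize: tally = 0
Initialize: data = [5, 3, 3, 3, 3]
Initialize: arr = [5, 1, 4, 5, 3]
Entering loop: for x, item in zip(data, arr):

After execution: tally = 35
35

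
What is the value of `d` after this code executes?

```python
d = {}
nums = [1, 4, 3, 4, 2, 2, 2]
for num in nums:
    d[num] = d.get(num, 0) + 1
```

Let's trace through this code step by step.

Initialize: d = {}
Initialize: nums = [1, 4, 3, 4, 2, 2, 2]
Entering loop: for num in nums:

After execution: d = {1: 1, 4: 2, 3: 1, 2: 3}
{1: 1, 4: 2, 3: 1, 2: 3}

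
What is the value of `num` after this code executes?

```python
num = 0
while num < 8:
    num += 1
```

Let's trace through this code step by step.

Initialize: num = 0
Entering loop: while num < 8:

After execution: num = 8
8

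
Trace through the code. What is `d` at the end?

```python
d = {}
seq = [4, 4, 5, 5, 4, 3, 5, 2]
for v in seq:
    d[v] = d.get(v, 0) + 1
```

Let's trace through this code step by step.

Initialize: d = {}
Initialize: seq = [4, 4, 5, 5, 4, 3, 5, 2]
Entering loop: for v in seq:

After execution: d = {4: 3, 5: 3, 3: 1, 2: 1}
{4: 3, 5: 3, 3: 1, 2: 1}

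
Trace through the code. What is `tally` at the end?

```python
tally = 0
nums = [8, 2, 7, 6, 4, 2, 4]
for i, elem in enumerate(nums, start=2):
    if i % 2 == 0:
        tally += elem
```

Let's trace through this code step by step.

Initialize: tally = 0
Initialize: nums = [8, 2, 7, 6, 4, 2, 4]
Entering loop: for i, elem in enumerate(nums, start=2):

After execution: tally = 23
23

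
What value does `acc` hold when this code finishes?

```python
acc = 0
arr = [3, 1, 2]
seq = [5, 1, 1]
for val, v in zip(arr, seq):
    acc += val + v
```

Let's trace through this code step by step.

Initialize: acc = 0
Initialize: arr = [3, 1, 2]
Initialize: seq = [5, 1, 1]
Entering loop: for val, v in zip(arr, seq):

After execution: acc = 13
13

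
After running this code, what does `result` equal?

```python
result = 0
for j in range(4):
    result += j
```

Let's trace through this code step by step.

Initialize: result = 0
Entering loop: for j in range(4):

After execution: result = 6
6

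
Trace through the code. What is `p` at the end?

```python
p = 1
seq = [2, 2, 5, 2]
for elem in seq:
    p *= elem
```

Let's trace through this code step by step.

Initialize: p = 1
Initialize: seq = [2, 2, 5, 2]
Entering loop: for elem in seq:

After execution: p = 40
40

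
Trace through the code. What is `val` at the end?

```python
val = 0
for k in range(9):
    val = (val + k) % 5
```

Let's trace through this code step by step.

Initialize: val = 0
Entering loop: for k in range(9):

After execution: val = 1
1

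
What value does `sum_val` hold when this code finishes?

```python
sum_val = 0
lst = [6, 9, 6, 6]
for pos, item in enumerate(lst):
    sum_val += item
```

Let's trace through this code step by step.

Initialize: sum_val = 0
Initialize: lst = [6, 9, 6, 6]
Entering loop: for pos, item in enumerate(lst):

After execution: sum_val = 27
27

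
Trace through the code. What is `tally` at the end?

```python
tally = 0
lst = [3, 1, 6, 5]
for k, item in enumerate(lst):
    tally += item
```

Let's trace through this code step by step.

Initialize: tally = 0
Initialize: lst = [3, 1, 6, 5]
Entering loop: for k, item in enumerate(lst):

After execution: tally = 15
15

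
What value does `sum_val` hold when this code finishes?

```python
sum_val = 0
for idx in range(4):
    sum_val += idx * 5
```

Let's trace through this code step by step.

Initialize: sum_val = 0
Entering loop: for idx in range(4):

After execution: sum_val = 30
30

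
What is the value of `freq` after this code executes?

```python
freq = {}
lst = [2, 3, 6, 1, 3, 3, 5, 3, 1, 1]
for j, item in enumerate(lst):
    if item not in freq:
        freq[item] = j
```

Let's trace through this code step by step.

Initialize: freq = {}
Initialize: lst = [2, 3, 6, 1, 3, 3, 5, 3, 1, 1]
Entering loop: for j, item in enumerate(lst):

After execution: freq = {2: 0, 3: 1, 6: 2, 1: 3, 5: 6}
{2: 0, 3: 1, 6: 2, 1: 3, 5: 6}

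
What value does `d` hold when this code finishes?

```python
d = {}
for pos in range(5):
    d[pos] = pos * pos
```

Let's trace through this code step by step.

Initialize: d = {}
Entering loop: for pos in range(5):

After execution: d = {0: 0, 1: 1, 2: 4, 3: 9, 4: 16}
{0: 0, 1: 1, 2: 4, 3: 9, 4: 16}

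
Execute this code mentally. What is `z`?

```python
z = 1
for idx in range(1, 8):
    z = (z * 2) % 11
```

Let's trace through this code step by step.

Initialize: z = 1
Entering loop: for idx in range(1, 8):

After execution: z = 7
7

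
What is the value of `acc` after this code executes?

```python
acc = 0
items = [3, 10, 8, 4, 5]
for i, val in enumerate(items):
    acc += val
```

Let's trace through this code step by step.

Initialize: acc = 0
Initialize: items = [3, 10, 8, 4, 5]
Entering loop: for i, val in enumerate(items):

After execution: acc = 30
30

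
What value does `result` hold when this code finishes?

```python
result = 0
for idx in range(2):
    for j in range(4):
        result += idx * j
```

Let's trace through this code step by step.

Initialize: result = 0
Entering loop: for idx in range(2):

After execution: result = 6
6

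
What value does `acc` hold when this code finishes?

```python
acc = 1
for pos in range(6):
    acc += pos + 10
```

Let's trace through this code step by step.

Initialize: acc = 1
Entering loop: for pos in range(6):

After execution: acc = 76
76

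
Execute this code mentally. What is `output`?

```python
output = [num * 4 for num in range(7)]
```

Let's trace through this code step by step.

Initialize: output = [num * 4 for num in range(7)]

After execution: output = [0, 4, 8, 12, 16, 20, 24]
[0, 4, 8, 12, 16, 20, 24]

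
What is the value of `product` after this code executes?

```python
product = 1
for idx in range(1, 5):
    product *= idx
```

Let's trace through this code step by step.

Initialize: product = 1
Entering loop: for idx in range(1, 5):

After execution: product = 24
24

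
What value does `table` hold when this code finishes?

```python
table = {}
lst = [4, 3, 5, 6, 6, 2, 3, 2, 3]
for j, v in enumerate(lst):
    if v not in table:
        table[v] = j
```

Let's trace through this code step by step.

Initialize: table = {}
Initialize: lst = [4, 3, 5, 6, 6, 2, 3, 2, 3]
Entering loop: for j, v in enumerate(lst):

After execution: table = {4: 0, 3: 1, 5: 2, 6: 3, 2: 5}
{4: 0, 3: 1, 5: 2, 6: 3, 2: 5}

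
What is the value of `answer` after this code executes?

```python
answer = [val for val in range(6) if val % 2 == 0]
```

Let's trace through this code step by step.

Initialize: answer = [val for val in range(6) if val % 2 == 0]

After execution: answer = [0, 2, 4]
[0, 2, 4]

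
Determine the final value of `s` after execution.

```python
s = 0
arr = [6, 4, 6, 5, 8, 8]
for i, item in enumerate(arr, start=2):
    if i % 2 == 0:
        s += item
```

Let's trace through this code step by step.

Initialize: s = 0
Initialize: arr = [6, 4, 6, 5, 8, 8]
Entering loop: for i, item in enumerate(arr, start=2):

After execution: s = 20
20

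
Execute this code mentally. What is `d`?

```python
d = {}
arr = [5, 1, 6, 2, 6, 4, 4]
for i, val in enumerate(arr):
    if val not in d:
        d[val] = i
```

Let's trace through this code step by step.

Initialize: d = {}
Initialize: arr = [5, 1, 6, 2, 6, 4, 4]
Entering loop: for i, val in enumerate(arr):

After execution: d = {5: 0, 1: 1, 6: 2, 2: 3, 4: 5}
{5: 0, 1: 1, 6: 2, 2: 3, 4: 5}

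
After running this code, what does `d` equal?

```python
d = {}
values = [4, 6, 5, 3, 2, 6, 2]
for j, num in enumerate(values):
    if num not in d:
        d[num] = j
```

Let's trace through this code step by step.

Initialize: d = {}
Initialize: values = [4, 6, 5, 3, 2, 6, 2]
Entering loop: for j, num in enumerate(values):

After execution: d = {4: 0, 6: 1, 5: 2, 3: 3, 2: 4}
{4: 0, 6: 1, 5: 2, 3: 3, 2: 4}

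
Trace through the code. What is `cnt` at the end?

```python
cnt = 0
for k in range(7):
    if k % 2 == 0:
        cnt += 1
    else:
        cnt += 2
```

Let's trace through this code step by step.

Initialize: cnt = 0
Entering loop: for k in range(7):

After execution: cnt = 10
10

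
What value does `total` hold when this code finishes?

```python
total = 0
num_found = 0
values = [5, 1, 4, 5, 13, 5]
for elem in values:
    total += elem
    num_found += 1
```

Let's trace through this code step by step.

Initialize: total = 0
Initialize: num_found = 0
Initialize: values = [5, 1, 4, 5, 13, 5]
Entering loop: for elem in values:

After execution: total = 33
33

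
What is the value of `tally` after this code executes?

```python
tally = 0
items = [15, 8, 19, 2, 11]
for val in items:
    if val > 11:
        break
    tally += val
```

Let's trace through this code step by step.

Initialize: tally = 0
Initialize: items = [15, 8, 19, 2, 11]
Entering loop: for val in items:

After execution: tally = 0
0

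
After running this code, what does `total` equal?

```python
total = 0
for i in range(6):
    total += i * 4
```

Let's trace through this code step by step.

Initialize: total = 0
Entering loop: for i in range(6):

After execution: total = 60
60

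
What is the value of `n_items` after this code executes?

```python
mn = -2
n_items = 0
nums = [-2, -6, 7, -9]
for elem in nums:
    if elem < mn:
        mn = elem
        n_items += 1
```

Let's trace through this code step by step.

Initialize: mn = -2
Initialize: n_items = 0
Initialize: nums = [-2, -6, 7, -9]
Entering loop: for elem in nums:

After execution: n_items = 2
2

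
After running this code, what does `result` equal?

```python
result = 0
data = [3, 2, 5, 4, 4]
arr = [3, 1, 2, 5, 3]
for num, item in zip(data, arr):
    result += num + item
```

Let's trace through this code step by step.

Initialize: result = 0
Initialize: data = [3, 2, 5, 4, 4]
Initialize: arr = [3, 1, 2, 5, 3]
Entering loop: for num, item in zip(data, arr):

After execution: result = 32
32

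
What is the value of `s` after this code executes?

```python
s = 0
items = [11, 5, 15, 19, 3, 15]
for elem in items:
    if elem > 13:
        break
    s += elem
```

Let's trace through this code step by step.

Initialize: s = 0
Initialize: items = [11, 5, 15, 19, 3, 15]
Entering loop: for elem in items:

After execution: s = 16
16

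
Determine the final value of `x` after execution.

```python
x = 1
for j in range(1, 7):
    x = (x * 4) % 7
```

Let's trace through this code step by step.

Initialize: x = 1
Entering loop: for j in range(1, 7):

After execution: x = 1
1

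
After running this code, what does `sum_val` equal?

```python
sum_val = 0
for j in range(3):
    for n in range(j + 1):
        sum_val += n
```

Let's trace through this code step by step.

Initialize: sum_val = 0
Entering loop: for j in range(3):

After execution: sum_val = 4
4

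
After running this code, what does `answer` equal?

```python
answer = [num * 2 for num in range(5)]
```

Let's trace through this code step by step.

Initialize: answer = [num * 2 for num in range(5)]

After execution: answer = [0, 2, 4, 6, 8]
[0, 2, 4, 6, 8]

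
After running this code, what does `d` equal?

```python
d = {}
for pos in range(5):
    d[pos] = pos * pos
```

Let's trace through this code step by step.

Initialize: d = {}
Entering loop: for pos in range(5):

After execution: d = {0: 0, 1: 1, 2: 4, 3: 9, 4: 16}
{0: 0, 1: 1, 2: 4, 3: 9, 4: 16}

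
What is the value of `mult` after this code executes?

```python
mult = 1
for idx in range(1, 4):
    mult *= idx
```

Let's trace through this code step by step.

Initialize: mult = 1
Entering loop: for idx in range(1, 4):

After execution: mult = 6
6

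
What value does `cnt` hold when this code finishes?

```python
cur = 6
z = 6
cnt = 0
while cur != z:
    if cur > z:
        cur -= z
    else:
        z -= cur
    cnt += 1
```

Let's trace through this code step by step.

Initialize: cur = 6
Initialize: z = 6
Initialize: cnt = 0
Entering loop: while cur != z:

After execution: cnt = 0
0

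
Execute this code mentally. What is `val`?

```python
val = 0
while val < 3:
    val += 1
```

Let's trace through this code step by step.

Initialize: val = 0
Entering loop: while val < 3:

After execution: val = 3
3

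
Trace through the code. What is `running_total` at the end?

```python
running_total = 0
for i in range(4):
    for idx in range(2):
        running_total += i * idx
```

Let's trace through this code step by step.

Initialize: running_total = 0
Entering loop: for i in range(4):

After execution: running_total = 6
6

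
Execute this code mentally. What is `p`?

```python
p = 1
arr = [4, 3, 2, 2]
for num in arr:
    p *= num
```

Let's trace through this code step by step.

Initialize: p = 1
Initialize: arr = [4, 3, 2, 2]
Entering loop: for num in arr:

After execution: p = 48
48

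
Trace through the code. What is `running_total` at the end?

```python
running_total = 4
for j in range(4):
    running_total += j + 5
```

Let's trace through this code step by step.

Initialize: running_total = 4
Entering loop: for j in range(4):

After execution: running_total = 30
30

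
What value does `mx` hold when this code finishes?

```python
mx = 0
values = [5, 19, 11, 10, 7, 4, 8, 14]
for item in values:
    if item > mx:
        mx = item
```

Let's trace through this code step by step.

Initialize: mx = 0
Initialize: values = [5, 19, 11, 10, 7, 4, 8, 14]
Entering loop: for item in values:

After execution: mx = 19
19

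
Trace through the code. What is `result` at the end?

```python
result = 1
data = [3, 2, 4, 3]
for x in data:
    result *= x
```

Let's trace through this code step by step.

Initialize: result = 1
Initialize: data = [3, 2, 4, 3]
Entering loop: for x in data:

After execution: result = 72
72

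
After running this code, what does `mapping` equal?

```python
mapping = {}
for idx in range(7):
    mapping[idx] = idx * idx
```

Let's trace through this code step by step.

Initialize: mapping = {}
Entering loop: for idx in range(7):

After execution: mapping = {0: 0, 1: 1, 2: 4, 3: 9, 4: 16, 5: 25, 6: 36}
{0: 0, 1: 1, 2: 4, 3: 9, 4: 16, 5: 25, 6: 36}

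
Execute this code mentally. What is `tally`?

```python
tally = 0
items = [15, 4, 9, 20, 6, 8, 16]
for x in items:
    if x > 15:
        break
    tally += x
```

Let's trace through this code step by step.

Initialize: tally = 0
Initialize: items = [15, 4, 9, 20, 6, 8, 16]
Entering loop: for x in items:

After execution: tally = 28
28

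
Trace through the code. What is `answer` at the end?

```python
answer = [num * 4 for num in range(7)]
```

Let's trace through this code step by step.

Initialize: answer = [num * 4 for num in range(7)]

After execution: answer = [0, 4, 8, 12, 16, 20, 24]
[0, 4, 8, 12, 16, 20, 24]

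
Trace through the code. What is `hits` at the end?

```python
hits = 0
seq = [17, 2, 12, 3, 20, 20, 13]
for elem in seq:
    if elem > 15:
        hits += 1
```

Let's trace through this code step by step.

Initialize: hits = 0
Initialize: seq = [17, 2, 12, 3, 20, 20, 13]
Entering loop: for elem in seq:

After execution: hits = 3
3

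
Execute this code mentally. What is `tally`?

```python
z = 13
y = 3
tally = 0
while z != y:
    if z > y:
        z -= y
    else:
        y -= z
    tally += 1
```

Let's trace through this code step by step.

Initialize: z = 13
Initialize: y = 3
Initialize: tally = 0
Entering loop: while z != y:

After execution: tally = 6
6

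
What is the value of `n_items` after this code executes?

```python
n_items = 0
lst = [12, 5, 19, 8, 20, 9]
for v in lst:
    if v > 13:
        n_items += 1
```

Let's trace through this code step by step.

Initialize: n_items = 0
Initialize: lst = [12, 5, 19, 8, 20, 9]
Entering loop: for v in lst:

After execution: n_items = 2
2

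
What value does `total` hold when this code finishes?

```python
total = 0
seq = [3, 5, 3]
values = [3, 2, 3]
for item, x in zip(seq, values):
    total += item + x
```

Let's trace through this code step by step.

Initialize: total = 0
Initialize: seq = [3, 5, 3]
Initialize: values = [3, 2, 3]
Entering loop: for item, x in zip(seq, values):

After execution: total = 19
19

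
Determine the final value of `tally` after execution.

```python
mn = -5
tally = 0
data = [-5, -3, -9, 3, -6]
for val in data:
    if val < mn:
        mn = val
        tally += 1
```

Let's trace through this code step by step.

Initialize: mn = -5
Initialize: tally = 0
Initialize: data = [-5, -3, -9, 3, -6]
Entering loop: for val in data:

After execution: tally = 1
1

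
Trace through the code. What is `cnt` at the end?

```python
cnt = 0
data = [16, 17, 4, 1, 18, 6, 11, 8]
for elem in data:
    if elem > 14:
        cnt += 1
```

Let's trace through this code step by step.

Initialize: cnt = 0
Initialize: data = [16, 17, 4, 1, 18, 6, 11, 8]
Entering loop: for elem in data:

After execution: cnt = 3
3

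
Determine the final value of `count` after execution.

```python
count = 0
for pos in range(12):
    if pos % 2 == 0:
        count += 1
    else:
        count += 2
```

Let's trace through this code step by step.

Initialize: count = 0
Entering loop: for pos in range(12):

After execution: count = 18
18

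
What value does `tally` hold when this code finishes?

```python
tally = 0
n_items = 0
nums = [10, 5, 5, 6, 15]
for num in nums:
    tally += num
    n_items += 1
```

Let's trace through this code step by step.

Initialize: tally = 0
Initialize: n_items = 0
Initialize: nums = [10, 5, 5, 6, 15]
Entering loop: for num in nums:

After execution: tally = 41
41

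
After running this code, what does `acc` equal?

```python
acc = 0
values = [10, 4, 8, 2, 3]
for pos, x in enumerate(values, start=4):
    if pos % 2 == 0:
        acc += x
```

Let's trace through this code step by step.

Initialize: acc = 0
Initialize: values = [10, 4, 8, 2, 3]
Entering loop: for pos, x in enumerate(values, start=4):

After execution: acc = 21
21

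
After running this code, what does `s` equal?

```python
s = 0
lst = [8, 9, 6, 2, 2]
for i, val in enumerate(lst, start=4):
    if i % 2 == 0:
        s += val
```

Let's trace through this code step by step.

Initialize: s = 0
Initialize: lst = [8, 9, 6, 2, 2]
Entering loop: for i, val in enumerate(lst, start=4):

After execution: s = 16
16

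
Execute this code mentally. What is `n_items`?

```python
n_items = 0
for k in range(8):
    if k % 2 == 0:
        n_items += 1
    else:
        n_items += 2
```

Let's trace through this code step by step.

Initialize: n_items = 0
Entering loop: for k in range(8):

After execution: n_items = 12
12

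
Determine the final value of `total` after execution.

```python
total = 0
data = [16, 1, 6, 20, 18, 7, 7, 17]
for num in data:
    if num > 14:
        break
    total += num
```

Let's trace through this code step by step.

Initialize: total = 0
Initialize: data = [16, 1, 6, 20, 18, 7, 7, 17]
Entering loop: for num in data:

After execution: total = 0
0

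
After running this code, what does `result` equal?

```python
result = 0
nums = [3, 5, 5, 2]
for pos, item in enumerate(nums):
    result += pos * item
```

Let's trace through this code step by step.

Initialize: result = 0
Initialize: nums = [3, 5, 5, 2]
Entering loop: for pos, item in enumerate(nums):

After execution: result = 21
21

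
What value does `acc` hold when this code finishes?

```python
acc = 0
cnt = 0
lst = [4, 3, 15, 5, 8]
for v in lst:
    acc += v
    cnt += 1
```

Let's trace through this code step by step.

Initialize: acc = 0
Initialize: cnt = 0
Initialize: lst = [4, 3, 15, 5, 8]
Entering loop: for v in lst:

After execution: acc = 35
35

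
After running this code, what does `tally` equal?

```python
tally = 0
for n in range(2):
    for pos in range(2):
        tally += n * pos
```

Let's trace through this code step by step.

Initialize: tally = 0
Entering loop: for n in range(2):

After execution: tally = 1
1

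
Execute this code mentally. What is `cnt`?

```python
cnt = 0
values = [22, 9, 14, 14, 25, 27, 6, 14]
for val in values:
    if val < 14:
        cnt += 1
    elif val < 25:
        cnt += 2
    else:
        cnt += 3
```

Let's trace through this code step by step.

Initialize: cnt = 0
Initialize: values = [22, 9, 14, 14, 25, 27, 6, 14]
Entering loop: for val in values:

After execution: cnt = 16
16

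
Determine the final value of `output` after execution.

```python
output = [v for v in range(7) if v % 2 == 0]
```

Let's trace through this code step by step.

Initialize: output = [v for v in range(7) if v % 2 == 0]

After execution: output = [0, 2, 4, 6]
[0, 2, 4, 6]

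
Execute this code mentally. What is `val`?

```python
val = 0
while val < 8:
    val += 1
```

Let's trace through this code step by step.

Initialize: val = 0
Entering loop: while val < 8:

After execution: val = 8
8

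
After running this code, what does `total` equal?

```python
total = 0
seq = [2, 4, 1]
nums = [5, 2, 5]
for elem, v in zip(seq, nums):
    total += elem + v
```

Let's trace through this code step by step.

Initialize: total = 0
Initialize: seq = [2, 4, 1]
Initialize: nums = [5, 2, 5]
Entering loop: for elem, v in zip(seq, nums):

After execution: total = 19
19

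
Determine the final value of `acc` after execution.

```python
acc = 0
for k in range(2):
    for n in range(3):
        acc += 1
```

Let's trace through this code step by step.

Initialize: acc = 0
Entering loop: for k in range(2):

After execution: acc = 6
6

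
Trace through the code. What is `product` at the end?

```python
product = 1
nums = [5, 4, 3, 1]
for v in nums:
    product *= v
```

Let's trace through this code step by step.

Initialize: product = 1
Initialize: nums = [5, 4, 3, 1]
Entering loop: for v in nums:

After execution: product = 60
60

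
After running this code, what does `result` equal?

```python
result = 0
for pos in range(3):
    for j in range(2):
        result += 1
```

Let's trace through this code step by step.

Initialize: result = 0
Entering loop: for pos in range(3):

After execution: result = 6
6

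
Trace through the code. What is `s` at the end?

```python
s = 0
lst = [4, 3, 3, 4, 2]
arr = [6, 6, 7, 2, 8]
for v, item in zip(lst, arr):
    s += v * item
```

Let's trace through this code step by step.

Initialize: s = 0
Initialize: lst = [4, 3, 3, 4, 2]
Initialize: arr = [6, 6, 7, 2, 8]
Entering loop: for v, item in zip(lst, arr):

After execution: s = 87
87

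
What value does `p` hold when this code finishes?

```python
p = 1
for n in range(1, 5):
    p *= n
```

Let's trace through this code step by step.

Initialize: p = 1
Entering loop: for n in range(1, 5):

After execution: p = 24
24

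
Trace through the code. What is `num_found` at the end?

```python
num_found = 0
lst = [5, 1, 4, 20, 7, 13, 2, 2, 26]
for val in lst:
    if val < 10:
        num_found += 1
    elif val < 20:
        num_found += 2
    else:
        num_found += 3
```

Let's trace through this code step by step.

Initialize: num_found = 0
Initialize: lst = [5, 1, 4, 20, 7, 13, 2, 2, 26]
Entering loop: for val in lst:

After execution: num_found = 14
14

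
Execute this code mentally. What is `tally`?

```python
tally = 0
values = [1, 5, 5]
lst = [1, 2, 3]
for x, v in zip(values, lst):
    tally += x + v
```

Let's trace through this code step by step.

Initialize: tally = 0
Initialize: values = [1, 5, 5]
Initialize: lst = [1, 2, 3]
Entering loop: for x, v in zip(values, lst):

After execution: tally = 17
17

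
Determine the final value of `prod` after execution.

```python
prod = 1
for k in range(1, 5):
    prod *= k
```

Let's trace through this code step by step.

Initialize: prod = 1
Entering loop: for k in range(1, 5):

After execution: prod = 24
24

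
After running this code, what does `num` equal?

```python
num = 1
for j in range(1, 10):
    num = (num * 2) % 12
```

Let's trace through this code step by step.

Initialize: num = 1
Entering loop: for j in range(1, 10):

After execution: num = 8
8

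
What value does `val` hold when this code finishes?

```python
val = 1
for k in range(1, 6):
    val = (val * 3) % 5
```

Let's trace through this code step by step.

Initialize: val = 1
Entering loop: for k in range(1, 6):

After execution: val = 3
3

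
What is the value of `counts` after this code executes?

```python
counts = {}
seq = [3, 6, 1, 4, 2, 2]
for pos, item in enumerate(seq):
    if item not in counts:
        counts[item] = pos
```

Let's trace through this code step by step.

Initialize: counts = {}
Initialize: seq = [3, 6, 1, 4, 2, 2]
Entering loop: for pos, item in enumerate(seq):

After execution: counts = {3: 0, 6: 1, 1: 2, 4: 3, 2: 4}
{3: 0, 6: 1, 1: 2, 4: 3, 2: 4}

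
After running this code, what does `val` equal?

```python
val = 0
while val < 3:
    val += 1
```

Let's trace through this code step by step.

Initialize: val = 0
Entering loop: while val < 3:

After execution: val = 3
3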